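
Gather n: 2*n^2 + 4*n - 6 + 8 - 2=2*n^2 + 4*n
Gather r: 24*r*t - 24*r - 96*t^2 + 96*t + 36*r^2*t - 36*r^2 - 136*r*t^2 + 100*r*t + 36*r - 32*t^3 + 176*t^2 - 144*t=r^2*(36*t - 36) + r*(-136*t^2 + 124*t + 12) - 32*t^3 + 80*t^2 - 48*t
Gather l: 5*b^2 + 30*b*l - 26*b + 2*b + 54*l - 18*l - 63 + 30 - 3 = 5*b^2 - 24*b + l*(30*b + 36) - 36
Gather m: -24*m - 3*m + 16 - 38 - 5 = -27*m - 27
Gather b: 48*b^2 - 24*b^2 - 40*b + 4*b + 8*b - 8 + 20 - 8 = 24*b^2 - 28*b + 4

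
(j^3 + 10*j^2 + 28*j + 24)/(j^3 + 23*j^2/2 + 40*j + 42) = 2*(j + 2)/(2*j + 7)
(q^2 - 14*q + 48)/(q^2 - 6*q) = (q - 8)/q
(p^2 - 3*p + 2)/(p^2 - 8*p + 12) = (p - 1)/(p - 6)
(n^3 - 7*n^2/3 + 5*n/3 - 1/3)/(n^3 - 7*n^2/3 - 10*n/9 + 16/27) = 9*(n^2 - 2*n + 1)/(9*n^2 - 18*n - 16)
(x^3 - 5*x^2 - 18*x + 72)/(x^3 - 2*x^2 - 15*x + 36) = (x - 6)/(x - 3)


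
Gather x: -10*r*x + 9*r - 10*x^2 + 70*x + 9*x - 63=9*r - 10*x^2 + x*(79 - 10*r) - 63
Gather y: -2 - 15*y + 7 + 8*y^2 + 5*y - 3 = 8*y^2 - 10*y + 2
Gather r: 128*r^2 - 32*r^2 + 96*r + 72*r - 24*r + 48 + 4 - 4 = 96*r^2 + 144*r + 48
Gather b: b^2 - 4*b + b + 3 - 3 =b^2 - 3*b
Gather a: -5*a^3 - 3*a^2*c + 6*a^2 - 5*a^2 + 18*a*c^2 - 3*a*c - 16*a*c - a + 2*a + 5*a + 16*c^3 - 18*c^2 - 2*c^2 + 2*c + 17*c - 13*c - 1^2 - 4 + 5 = -5*a^3 + a^2*(1 - 3*c) + a*(18*c^2 - 19*c + 6) + 16*c^3 - 20*c^2 + 6*c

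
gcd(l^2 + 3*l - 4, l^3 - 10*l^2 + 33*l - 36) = 1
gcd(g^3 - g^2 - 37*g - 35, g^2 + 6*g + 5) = g^2 + 6*g + 5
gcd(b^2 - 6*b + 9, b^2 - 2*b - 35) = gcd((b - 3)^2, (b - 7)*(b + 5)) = 1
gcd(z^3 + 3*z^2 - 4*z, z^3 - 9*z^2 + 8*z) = z^2 - z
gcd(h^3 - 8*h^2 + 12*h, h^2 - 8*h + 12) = h^2 - 8*h + 12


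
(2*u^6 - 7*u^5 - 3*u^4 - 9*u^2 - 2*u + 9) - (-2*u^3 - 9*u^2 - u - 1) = 2*u^6 - 7*u^5 - 3*u^4 + 2*u^3 - u + 10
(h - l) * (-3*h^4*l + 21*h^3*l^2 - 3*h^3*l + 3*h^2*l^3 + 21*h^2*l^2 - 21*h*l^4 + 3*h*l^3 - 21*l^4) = -3*h^5*l + 24*h^4*l^2 - 3*h^4*l - 18*h^3*l^3 + 24*h^3*l^2 - 24*h^2*l^4 - 18*h^2*l^3 + 21*h*l^5 - 24*h*l^4 + 21*l^5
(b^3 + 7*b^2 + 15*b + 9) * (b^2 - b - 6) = b^5 + 6*b^4 + 2*b^3 - 48*b^2 - 99*b - 54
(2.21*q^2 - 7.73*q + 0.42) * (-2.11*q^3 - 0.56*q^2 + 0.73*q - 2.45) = -4.6631*q^5 + 15.0727*q^4 + 5.0559*q^3 - 11.2926*q^2 + 19.2451*q - 1.029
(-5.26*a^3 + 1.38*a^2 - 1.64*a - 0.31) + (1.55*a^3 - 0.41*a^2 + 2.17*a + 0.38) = -3.71*a^3 + 0.97*a^2 + 0.53*a + 0.07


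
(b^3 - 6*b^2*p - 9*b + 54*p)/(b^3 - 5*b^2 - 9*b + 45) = (b - 6*p)/(b - 5)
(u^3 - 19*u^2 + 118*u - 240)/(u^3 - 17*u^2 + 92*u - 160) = (u - 6)/(u - 4)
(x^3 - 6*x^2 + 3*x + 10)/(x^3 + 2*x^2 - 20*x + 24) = (x^2 - 4*x - 5)/(x^2 + 4*x - 12)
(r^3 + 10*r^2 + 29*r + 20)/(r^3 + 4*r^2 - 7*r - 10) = (r + 4)/(r - 2)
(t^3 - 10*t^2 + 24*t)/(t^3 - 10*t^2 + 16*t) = (t^2 - 10*t + 24)/(t^2 - 10*t + 16)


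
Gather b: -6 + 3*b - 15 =3*b - 21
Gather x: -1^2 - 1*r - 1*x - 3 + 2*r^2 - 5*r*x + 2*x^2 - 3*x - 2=2*r^2 - r + 2*x^2 + x*(-5*r - 4) - 6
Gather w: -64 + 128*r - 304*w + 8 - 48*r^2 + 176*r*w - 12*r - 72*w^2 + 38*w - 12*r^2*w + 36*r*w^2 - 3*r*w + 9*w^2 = -48*r^2 + 116*r + w^2*(36*r - 63) + w*(-12*r^2 + 173*r - 266) - 56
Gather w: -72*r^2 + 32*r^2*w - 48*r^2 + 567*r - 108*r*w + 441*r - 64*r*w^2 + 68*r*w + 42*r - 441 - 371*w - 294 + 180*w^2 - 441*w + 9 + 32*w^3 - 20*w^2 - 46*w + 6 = -120*r^2 + 1050*r + 32*w^3 + w^2*(160 - 64*r) + w*(32*r^2 - 40*r - 858) - 720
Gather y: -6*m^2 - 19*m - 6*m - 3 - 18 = -6*m^2 - 25*m - 21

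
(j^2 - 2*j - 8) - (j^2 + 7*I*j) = -2*j - 7*I*j - 8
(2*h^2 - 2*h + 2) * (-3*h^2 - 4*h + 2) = -6*h^4 - 2*h^3 + 6*h^2 - 12*h + 4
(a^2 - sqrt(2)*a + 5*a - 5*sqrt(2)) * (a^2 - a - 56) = a^4 - sqrt(2)*a^3 + 4*a^3 - 61*a^2 - 4*sqrt(2)*a^2 - 280*a + 61*sqrt(2)*a + 280*sqrt(2)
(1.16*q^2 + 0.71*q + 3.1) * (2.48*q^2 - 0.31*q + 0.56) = 2.8768*q^4 + 1.4012*q^3 + 8.1175*q^2 - 0.5634*q + 1.736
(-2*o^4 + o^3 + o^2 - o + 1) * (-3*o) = 6*o^5 - 3*o^4 - 3*o^3 + 3*o^2 - 3*o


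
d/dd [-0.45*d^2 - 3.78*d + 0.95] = -0.9*d - 3.78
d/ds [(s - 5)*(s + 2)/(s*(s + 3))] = 2*(3*s^2 + 10*s + 15)/(s^2*(s^2 + 6*s + 9))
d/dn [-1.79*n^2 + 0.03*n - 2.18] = 0.03 - 3.58*n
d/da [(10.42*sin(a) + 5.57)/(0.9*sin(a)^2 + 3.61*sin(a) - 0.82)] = (-10.026*sin(a) + 4.689*cos(2*a) - 33.3411)*cos(a)/(0.9*sin(a)^2 + 3.61*sin(a) - 0.82)^2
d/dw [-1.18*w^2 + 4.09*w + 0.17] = 4.09 - 2.36*w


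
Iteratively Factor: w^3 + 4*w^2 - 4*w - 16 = (w - 2)*(w^2 + 6*w + 8) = (w - 2)*(w + 2)*(w + 4)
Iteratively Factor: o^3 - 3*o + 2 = (o + 2)*(o^2 - 2*o + 1) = (o - 1)*(o + 2)*(o - 1)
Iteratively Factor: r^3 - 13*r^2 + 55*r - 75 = (r - 5)*(r^2 - 8*r + 15) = (r - 5)^2*(r - 3)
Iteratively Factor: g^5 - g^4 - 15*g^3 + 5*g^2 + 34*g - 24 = (g - 4)*(g^4 + 3*g^3 - 3*g^2 - 7*g + 6) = (g - 4)*(g + 3)*(g^3 - 3*g + 2) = (g - 4)*(g + 2)*(g + 3)*(g^2 - 2*g + 1) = (g - 4)*(g - 1)*(g + 2)*(g + 3)*(g - 1)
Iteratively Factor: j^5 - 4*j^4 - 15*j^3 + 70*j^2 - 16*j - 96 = (j - 4)*(j^4 - 15*j^2 + 10*j + 24) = (j - 4)*(j + 4)*(j^3 - 4*j^2 + j + 6) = (j - 4)*(j - 2)*(j + 4)*(j^2 - 2*j - 3) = (j - 4)*(j - 2)*(j + 1)*(j + 4)*(j - 3)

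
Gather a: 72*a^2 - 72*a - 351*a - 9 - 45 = 72*a^2 - 423*a - 54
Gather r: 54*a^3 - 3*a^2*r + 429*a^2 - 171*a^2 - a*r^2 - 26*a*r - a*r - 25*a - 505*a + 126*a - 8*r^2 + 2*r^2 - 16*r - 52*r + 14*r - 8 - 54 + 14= 54*a^3 + 258*a^2 - 404*a + r^2*(-a - 6) + r*(-3*a^2 - 27*a - 54) - 48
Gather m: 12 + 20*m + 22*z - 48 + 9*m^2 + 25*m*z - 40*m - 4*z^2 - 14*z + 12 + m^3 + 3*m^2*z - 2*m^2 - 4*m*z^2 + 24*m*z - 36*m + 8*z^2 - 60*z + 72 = m^3 + m^2*(3*z + 7) + m*(-4*z^2 + 49*z - 56) + 4*z^2 - 52*z + 48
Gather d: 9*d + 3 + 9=9*d + 12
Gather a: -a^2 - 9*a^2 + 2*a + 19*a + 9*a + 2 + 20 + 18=-10*a^2 + 30*a + 40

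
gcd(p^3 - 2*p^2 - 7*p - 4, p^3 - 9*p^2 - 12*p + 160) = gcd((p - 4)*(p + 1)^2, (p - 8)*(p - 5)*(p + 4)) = 1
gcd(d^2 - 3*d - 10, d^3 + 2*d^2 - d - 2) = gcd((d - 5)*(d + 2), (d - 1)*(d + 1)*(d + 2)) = d + 2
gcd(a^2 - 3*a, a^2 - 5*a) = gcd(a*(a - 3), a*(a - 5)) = a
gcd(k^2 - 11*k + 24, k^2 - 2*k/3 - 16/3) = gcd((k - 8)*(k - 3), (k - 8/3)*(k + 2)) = 1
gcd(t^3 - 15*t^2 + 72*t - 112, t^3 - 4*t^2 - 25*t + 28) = t - 7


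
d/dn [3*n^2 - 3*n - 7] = 6*n - 3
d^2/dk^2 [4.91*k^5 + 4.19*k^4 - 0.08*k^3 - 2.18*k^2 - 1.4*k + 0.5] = 98.2*k^3 + 50.28*k^2 - 0.48*k - 4.36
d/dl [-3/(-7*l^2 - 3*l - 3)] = 3*(-14*l - 3)/(7*l^2 + 3*l + 3)^2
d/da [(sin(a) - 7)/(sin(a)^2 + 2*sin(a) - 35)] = (14*sin(a) + cos(a)^2 - 22)*cos(a)/(sin(a)^2 + 2*sin(a) - 35)^2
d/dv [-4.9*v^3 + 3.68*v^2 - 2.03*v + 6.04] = -14.7*v^2 + 7.36*v - 2.03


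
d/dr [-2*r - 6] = -2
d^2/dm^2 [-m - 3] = 0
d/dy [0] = 0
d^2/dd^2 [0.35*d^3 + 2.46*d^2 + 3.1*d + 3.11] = 2.1*d + 4.92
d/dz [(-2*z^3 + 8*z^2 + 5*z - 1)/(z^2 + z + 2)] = (-2*z^4 - 4*z^3 - 9*z^2 + 34*z + 11)/(z^4 + 2*z^3 + 5*z^2 + 4*z + 4)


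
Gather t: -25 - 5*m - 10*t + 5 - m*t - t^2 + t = -5*m - t^2 + t*(-m - 9) - 20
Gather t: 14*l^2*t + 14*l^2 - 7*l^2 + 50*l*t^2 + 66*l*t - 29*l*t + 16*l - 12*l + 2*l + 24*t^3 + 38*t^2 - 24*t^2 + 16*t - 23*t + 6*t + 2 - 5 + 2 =7*l^2 + 6*l + 24*t^3 + t^2*(50*l + 14) + t*(14*l^2 + 37*l - 1) - 1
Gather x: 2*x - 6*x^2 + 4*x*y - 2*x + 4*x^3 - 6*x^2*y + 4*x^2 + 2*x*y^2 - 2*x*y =4*x^3 + x^2*(-6*y - 2) + x*(2*y^2 + 2*y)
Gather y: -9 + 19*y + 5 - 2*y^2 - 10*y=-2*y^2 + 9*y - 4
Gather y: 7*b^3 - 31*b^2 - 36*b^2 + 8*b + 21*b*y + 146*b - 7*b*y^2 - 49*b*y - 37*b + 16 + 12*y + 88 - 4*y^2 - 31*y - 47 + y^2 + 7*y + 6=7*b^3 - 67*b^2 + 117*b + y^2*(-7*b - 3) + y*(-28*b - 12) + 63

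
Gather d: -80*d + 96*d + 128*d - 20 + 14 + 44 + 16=144*d + 54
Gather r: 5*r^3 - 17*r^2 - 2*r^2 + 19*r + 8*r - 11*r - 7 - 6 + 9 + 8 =5*r^3 - 19*r^2 + 16*r + 4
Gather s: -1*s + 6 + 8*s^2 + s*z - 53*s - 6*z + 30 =8*s^2 + s*(z - 54) - 6*z + 36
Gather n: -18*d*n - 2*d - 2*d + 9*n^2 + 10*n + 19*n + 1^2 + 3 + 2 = -4*d + 9*n^2 + n*(29 - 18*d) + 6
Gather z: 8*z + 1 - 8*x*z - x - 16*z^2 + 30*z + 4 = -x - 16*z^2 + z*(38 - 8*x) + 5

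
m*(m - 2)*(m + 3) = m^3 + m^2 - 6*m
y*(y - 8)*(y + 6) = y^3 - 2*y^2 - 48*y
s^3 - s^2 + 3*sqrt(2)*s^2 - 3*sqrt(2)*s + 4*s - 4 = (s - 1)*(s + sqrt(2))*(s + 2*sqrt(2))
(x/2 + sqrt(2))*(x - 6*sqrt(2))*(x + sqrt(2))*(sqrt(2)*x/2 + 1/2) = sqrt(2)*x^4/4 - 5*x^3/4 - 35*sqrt(2)*x^2/4 - 20*x - 6*sqrt(2)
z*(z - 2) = z^2 - 2*z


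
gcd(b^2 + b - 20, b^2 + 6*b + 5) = b + 5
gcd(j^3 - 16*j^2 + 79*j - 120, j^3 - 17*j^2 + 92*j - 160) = j^2 - 13*j + 40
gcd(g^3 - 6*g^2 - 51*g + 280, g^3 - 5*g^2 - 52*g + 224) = g^2 - g - 56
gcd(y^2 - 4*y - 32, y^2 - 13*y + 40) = y - 8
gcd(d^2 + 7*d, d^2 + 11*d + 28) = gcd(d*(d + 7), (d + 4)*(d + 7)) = d + 7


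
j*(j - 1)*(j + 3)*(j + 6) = j^4 + 8*j^3 + 9*j^2 - 18*j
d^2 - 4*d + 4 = (d - 2)^2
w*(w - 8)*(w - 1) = w^3 - 9*w^2 + 8*w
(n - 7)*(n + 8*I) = n^2 - 7*n + 8*I*n - 56*I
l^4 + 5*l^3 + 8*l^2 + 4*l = l*(l + 1)*(l + 2)^2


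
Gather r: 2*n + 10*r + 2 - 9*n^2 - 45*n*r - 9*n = -9*n^2 - 7*n + r*(10 - 45*n) + 2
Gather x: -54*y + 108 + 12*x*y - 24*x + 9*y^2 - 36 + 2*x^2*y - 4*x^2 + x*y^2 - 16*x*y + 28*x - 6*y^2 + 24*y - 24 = x^2*(2*y - 4) + x*(y^2 - 4*y + 4) + 3*y^2 - 30*y + 48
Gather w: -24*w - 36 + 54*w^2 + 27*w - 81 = 54*w^2 + 3*w - 117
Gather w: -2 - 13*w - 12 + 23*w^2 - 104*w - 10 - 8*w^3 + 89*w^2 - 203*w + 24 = -8*w^3 + 112*w^2 - 320*w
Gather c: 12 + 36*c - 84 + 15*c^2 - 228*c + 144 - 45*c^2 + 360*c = -30*c^2 + 168*c + 72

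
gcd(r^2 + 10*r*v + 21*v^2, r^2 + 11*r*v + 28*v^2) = r + 7*v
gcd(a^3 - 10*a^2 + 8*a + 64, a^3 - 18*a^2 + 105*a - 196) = a - 4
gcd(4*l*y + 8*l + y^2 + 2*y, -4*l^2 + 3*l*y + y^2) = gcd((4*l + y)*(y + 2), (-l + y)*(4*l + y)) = 4*l + y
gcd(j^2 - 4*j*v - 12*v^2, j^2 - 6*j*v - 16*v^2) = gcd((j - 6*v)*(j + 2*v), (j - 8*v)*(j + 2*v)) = j + 2*v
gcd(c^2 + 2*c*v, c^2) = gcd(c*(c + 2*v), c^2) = c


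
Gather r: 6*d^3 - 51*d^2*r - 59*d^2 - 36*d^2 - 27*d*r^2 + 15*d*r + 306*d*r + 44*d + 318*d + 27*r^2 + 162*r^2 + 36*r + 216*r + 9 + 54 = 6*d^3 - 95*d^2 + 362*d + r^2*(189 - 27*d) + r*(-51*d^2 + 321*d + 252) + 63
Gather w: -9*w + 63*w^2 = 63*w^2 - 9*w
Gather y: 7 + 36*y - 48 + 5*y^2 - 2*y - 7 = 5*y^2 + 34*y - 48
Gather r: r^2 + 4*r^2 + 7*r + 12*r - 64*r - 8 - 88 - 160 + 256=5*r^2 - 45*r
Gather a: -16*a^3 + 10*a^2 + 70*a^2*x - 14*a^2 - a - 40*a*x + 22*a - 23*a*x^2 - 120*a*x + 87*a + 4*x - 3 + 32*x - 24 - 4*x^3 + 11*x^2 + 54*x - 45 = -16*a^3 + a^2*(70*x - 4) + a*(-23*x^2 - 160*x + 108) - 4*x^3 + 11*x^2 + 90*x - 72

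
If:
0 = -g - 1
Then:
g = -1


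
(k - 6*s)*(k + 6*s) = k^2 - 36*s^2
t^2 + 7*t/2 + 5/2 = (t + 1)*(t + 5/2)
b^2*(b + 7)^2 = b^4 + 14*b^3 + 49*b^2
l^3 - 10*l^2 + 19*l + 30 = (l - 6)*(l - 5)*(l + 1)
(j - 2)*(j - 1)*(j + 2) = j^3 - j^2 - 4*j + 4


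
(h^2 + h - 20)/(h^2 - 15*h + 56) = (h^2 + h - 20)/(h^2 - 15*h + 56)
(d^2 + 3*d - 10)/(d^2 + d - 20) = (d - 2)/(d - 4)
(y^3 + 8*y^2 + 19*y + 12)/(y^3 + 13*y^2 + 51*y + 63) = (y^2 + 5*y + 4)/(y^2 + 10*y + 21)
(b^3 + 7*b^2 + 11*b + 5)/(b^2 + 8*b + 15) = (b^2 + 2*b + 1)/(b + 3)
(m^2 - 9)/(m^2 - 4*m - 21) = (m - 3)/(m - 7)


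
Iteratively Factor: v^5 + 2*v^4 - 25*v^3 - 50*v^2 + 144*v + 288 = (v - 4)*(v^4 + 6*v^3 - v^2 - 54*v - 72) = (v - 4)*(v + 3)*(v^3 + 3*v^2 - 10*v - 24) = (v - 4)*(v + 3)*(v + 4)*(v^2 - v - 6) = (v - 4)*(v + 2)*(v + 3)*(v + 4)*(v - 3)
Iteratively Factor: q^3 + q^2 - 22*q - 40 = (q + 4)*(q^2 - 3*q - 10) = (q - 5)*(q + 4)*(q + 2)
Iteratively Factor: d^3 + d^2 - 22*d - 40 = (d - 5)*(d^2 + 6*d + 8) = (d - 5)*(d + 4)*(d + 2)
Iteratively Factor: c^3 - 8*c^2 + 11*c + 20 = (c + 1)*(c^2 - 9*c + 20) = (c - 4)*(c + 1)*(c - 5)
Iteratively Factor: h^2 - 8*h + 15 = (h - 3)*(h - 5)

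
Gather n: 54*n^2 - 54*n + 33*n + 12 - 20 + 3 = 54*n^2 - 21*n - 5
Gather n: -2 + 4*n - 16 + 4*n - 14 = 8*n - 32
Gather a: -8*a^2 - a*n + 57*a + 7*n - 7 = -8*a^2 + a*(57 - n) + 7*n - 7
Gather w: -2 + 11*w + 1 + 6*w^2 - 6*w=6*w^2 + 5*w - 1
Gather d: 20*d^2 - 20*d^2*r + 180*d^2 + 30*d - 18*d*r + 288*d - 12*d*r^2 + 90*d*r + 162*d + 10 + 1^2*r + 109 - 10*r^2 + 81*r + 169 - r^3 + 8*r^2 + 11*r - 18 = d^2*(200 - 20*r) + d*(-12*r^2 + 72*r + 480) - r^3 - 2*r^2 + 93*r + 270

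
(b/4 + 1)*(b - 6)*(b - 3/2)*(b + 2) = b^4/4 - 3*b^3/8 - 7*b^2 - 3*b/2 + 18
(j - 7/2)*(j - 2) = j^2 - 11*j/2 + 7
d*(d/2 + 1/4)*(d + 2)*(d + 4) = d^4/2 + 13*d^3/4 + 11*d^2/2 + 2*d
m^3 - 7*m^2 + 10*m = m*(m - 5)*(m - 2)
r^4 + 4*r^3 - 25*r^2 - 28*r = r*(r - 4)*(r + 1)*(r + 7)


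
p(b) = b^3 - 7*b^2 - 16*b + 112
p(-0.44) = 117.60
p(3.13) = 24.01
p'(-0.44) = -9.26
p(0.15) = 109.45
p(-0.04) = 112.63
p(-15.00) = -4598.00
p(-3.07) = 66.21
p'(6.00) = 8.00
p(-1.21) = 119.34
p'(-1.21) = 5.33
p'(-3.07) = 55.25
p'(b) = 3*b^2 - 14*b - 16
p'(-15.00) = 869.00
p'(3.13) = -30.43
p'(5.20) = -7.68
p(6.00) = -20.00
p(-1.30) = 118.77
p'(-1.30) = 7.27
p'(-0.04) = -15.44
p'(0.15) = -18.03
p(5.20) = -19.87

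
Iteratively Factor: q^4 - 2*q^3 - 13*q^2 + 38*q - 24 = (q - 2)*(q^3 - 13*q + 12) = (q - 3)*(q - 2)*(q^2 + 3*q - 4) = (q - 3)*(q - 2)*(q - 1)*(q + 4)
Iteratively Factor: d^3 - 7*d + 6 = (d - 2)*(d^2 + 2*d - 3) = (d - 2)*(d + 3)*(d - 1)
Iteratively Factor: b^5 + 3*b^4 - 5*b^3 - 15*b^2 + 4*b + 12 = (b - 2)*(b^4 + 5*b^3 + 5*b^2 - 5*b - 6) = (b - 2)*(b + 1)*(b^3 + 4*b^2 + b - 6) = (b - 2)*(b - 1)*(b + 1)*(b^2 + 5*b + 6) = (b - 2)*(b - 1)*(b + 1)*(b + 2)*(b + 3)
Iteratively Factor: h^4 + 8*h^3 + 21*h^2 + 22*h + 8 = (h + 2)*(h^3 + 6*h^2 + 9*h + 4) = (h + 1)*(h + 2)*(h^2 + 5*h + 4) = (h + 1)^2*(h + 2)*(h + 4)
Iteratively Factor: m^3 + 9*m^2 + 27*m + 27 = (m + 3)*(m^2 + 6*m + 9) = (m + 3)^2*(m + 3)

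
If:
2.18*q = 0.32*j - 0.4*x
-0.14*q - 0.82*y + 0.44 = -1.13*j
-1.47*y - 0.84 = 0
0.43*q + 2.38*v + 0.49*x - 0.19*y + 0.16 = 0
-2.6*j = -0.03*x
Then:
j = -0.27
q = 4.29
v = 3.97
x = -23.61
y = -0.57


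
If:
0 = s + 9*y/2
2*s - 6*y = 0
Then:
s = 0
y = 0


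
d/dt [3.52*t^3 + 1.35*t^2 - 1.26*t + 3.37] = 10.56*t^2 + 2.7*t - 1.26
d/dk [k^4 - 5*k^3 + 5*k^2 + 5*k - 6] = 4*k^3 - 15*k^2 + 10*k + 5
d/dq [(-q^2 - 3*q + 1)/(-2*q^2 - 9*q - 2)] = (3*q^2 + 8*q + 15)/(4*q^4 + 36*q^3 + 89*q^2 + 36*q + 4)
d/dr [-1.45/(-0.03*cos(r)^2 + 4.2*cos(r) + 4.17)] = (0.087*cos(r) - 6.09)*sin(r)/(-0.03*cos(r)^2 + 4.2*cos(r) + 4.17)^2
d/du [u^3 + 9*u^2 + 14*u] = 3*u^2 + 18*u + 14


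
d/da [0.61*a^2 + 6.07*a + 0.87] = 1.22*a + 6.07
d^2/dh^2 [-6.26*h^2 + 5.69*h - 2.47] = -12.5200000000000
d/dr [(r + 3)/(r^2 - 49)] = (r^2 - 2*r*(r + 3) - 49)/(r^2 - 49)^2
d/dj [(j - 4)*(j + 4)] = 2*j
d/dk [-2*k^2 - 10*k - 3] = -4*k - 10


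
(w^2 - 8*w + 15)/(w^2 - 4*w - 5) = (w - 3)/(w + 1)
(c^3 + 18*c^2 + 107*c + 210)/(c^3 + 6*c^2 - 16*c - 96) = (c^2 + 12*c + 35)/(c^2 - 16)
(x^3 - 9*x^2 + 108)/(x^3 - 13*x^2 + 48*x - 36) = (x + 3)/(x - 1)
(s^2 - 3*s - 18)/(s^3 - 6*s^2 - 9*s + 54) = 1/(s - 3)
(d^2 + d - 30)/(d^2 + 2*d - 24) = (d - 5)/(d - 4)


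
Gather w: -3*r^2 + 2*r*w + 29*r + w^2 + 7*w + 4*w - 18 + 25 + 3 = -3*r^2 + 29*r + w^2 + w*(2*r + 11) + 10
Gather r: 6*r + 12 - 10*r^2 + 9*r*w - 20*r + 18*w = -10*r^2 + r*(9*w - 14) + 18*w + 12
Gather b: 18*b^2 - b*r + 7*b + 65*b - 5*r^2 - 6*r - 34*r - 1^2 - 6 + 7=18*b^2 + b*(72 - r) - 5*r^2 - 40*r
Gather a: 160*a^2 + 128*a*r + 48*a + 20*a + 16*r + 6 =160*a^2 + a*(128*r + 68) + 16*r + 6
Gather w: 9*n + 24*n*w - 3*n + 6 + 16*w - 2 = 6*n + w*(24*n + 16) + 4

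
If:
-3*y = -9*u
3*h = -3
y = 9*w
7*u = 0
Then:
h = -1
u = 0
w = 0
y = 0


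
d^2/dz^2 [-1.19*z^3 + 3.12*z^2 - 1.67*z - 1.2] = 6.24 - 7.14*z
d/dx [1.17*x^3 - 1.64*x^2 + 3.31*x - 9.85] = 3.51*x^2 - 3.28*x + 3.31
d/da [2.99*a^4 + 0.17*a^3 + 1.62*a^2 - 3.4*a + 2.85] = 11.96*a^3 + 0.51*a^2 + 3.24*a - 3.4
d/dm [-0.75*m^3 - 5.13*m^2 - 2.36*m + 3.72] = -2.25*m^2 - 10.26*m - 2.36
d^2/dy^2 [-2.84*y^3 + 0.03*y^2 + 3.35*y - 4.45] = 0.06 - 17.04*y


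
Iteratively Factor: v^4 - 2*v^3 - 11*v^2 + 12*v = (v - 4)*(v^3 + 2*v^2 - 3*v) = (v - 4)*(v + 3)*(v^2 - v) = v*(v - 4)*(v + 3)*(v - 1)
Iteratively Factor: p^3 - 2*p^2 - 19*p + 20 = (p + 4)*(p^2 - 6*p + 5) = (p - 5)*(p + 4)*(p - 1)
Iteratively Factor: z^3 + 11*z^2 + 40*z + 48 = (z + 4)*(z^2 + 7*z + 12) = (z + 3)*(z + 4)*(z + 4)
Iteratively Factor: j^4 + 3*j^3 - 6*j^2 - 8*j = (j + 1)*(j^3 + 2*j^2 - 8*j) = (j + 1)*(j + 4)*(j^2 - 2*j) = j*(j + 1)*(j + 4)*(j - 2)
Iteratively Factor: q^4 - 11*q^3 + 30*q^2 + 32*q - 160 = (q - 4)*(q^3 - 7*q^2 + 2*q + 40) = (q - 4)^2*(q^2 - 3*q - 10) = (q - 4)^2*(q + 2)*(q - 5)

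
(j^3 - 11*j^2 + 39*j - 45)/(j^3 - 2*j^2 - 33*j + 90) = (j - 3)/(j + 6)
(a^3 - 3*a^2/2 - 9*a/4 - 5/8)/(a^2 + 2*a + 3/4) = (4*a^2 - 8*a - 5)/(2*(2*a + 3))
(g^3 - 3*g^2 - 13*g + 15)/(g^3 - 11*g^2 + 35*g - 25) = (g + 3)/(g - 5)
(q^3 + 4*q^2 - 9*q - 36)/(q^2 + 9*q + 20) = (q^2 - 9)/(q + 5)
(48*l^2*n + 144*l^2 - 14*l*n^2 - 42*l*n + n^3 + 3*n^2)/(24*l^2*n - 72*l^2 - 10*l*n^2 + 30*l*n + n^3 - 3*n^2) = (8*l*n + 24*l - n^2 - 3*n)/(4*l*n - 12*l - n^2 + 3*n)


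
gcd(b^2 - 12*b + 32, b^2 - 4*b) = b - 4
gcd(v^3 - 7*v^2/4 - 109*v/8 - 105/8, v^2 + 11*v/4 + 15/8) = v + 3/2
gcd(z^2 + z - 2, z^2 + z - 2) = z^2 + z - 2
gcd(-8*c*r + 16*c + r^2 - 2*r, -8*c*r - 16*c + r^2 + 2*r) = -8*c + r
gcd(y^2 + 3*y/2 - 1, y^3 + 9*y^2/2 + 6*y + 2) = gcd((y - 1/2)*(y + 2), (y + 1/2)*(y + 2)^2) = y + 2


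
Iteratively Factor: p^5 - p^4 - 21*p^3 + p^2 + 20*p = (p)*(p^4 - p^3 - 21*p^2 + p + 20) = p*(p - 1)*(p^3 - 21*p - 20) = p*(p - 1)*(p + 4)*(p^2 - 4*p - 5) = p*(p - 1)*(p + 1)*(p + 4)*(p - 5)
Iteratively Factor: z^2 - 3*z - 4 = (z + 1)*(z - 4)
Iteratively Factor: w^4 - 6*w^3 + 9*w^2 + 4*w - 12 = (w - 2)*(w^3 - 4*w^2 + w + 6) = (w - 2)^2*(w^2 - 2*w - 3) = (w - 2)^2*(w + 1)*(w - 3)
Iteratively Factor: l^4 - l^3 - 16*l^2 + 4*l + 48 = (l - 4)*(l^3 + 3*l^2 - 4*l - 12) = (l - 4)*(l + 2)*(l^2 + l - 6) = (l - 4)*(l + 2)*(l + 3)*(l - 2)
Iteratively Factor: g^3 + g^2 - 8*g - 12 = (g + 2)*(g^2 - g - 6) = (g + 2)^2*(g - 3)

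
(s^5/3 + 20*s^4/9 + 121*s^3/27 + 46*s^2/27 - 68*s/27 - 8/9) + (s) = s^5/3 + 20*s^4/9 + 121*s^3/27 + 46*s^2/27 - 41*s/27 - 8/9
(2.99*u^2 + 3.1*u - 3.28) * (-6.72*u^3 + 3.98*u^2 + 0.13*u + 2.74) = -20.0928*u^5 - 8.9318*u^4 + 34.7683*u^3 - 4.4588*u^2 + 8.0676*u - 8.9872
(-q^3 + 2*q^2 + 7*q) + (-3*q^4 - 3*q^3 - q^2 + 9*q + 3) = -3*q^4 - 4*q^3 + q^2 + 16*q + 3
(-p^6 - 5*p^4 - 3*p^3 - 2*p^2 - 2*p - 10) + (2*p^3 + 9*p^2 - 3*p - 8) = -p^6 - 5*p^4 - p^3 + 7*p^2 - 5*p - 18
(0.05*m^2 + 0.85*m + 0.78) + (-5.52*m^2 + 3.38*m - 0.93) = -5.47*m^2 + 4.23*m - 0.15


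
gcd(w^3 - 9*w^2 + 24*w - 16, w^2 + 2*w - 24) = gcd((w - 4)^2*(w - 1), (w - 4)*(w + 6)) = w - 4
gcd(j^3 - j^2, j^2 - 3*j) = j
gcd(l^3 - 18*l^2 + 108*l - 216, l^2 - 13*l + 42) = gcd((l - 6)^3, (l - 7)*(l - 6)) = l - 6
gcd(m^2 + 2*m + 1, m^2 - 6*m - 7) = m + 1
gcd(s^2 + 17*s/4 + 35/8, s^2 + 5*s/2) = s + 5/2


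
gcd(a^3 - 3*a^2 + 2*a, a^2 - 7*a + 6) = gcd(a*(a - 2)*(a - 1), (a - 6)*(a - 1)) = a - 1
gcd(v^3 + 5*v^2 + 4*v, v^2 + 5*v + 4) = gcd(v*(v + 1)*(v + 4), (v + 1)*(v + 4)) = v^2 + 5*v + 4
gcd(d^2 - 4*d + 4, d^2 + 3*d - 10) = d - 2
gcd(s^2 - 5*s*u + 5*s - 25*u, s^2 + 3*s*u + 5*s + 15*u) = s + 5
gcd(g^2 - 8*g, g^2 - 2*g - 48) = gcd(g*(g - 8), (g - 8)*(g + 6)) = g - 8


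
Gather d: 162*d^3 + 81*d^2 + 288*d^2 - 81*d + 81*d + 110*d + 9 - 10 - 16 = 162*d^3 + 369*d^2 + 110*d - 17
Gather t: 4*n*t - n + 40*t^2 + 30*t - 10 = -n + 40*t^2 + t*(4*n + 30) - 10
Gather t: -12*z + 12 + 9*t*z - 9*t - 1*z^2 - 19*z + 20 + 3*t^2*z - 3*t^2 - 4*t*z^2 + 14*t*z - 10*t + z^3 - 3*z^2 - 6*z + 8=t^2*(3*z - 3) + t*(-4*z^2 + 23*z - 19) + z^3 - 4*z^2 - 37*z + 40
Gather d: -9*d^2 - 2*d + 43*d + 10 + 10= -9*d^2 + 41*d + 20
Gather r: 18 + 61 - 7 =72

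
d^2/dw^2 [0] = 0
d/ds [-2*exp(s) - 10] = -2*exp(s)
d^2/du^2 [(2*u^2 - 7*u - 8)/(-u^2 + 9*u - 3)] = 2*(-11*u^3 + 42*u^2 - 279*u + 795)/(u^6 - 27*u^5 + 252*u^4 - 891*u^3 + 756*u^2 - 243*u + 27)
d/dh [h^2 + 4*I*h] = 2*h + 4*I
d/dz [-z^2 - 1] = -2*z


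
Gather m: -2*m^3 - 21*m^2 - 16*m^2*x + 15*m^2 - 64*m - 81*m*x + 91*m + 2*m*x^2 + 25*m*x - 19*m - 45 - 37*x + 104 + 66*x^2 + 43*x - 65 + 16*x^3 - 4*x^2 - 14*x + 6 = -2*m^3 + m^2*(-16*x - 6) + m*(2*x^2 - 56*x + 8) + 16*x^3 + 62*x^2 - 8*x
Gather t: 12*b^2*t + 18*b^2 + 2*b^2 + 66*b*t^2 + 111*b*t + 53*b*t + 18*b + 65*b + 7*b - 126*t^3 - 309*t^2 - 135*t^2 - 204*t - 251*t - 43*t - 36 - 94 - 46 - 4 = 20*b^2 + 90*b - 126*t^3 + t^2*(66*b - 444) + t*(12*b^2 + 164*b - 498) - 180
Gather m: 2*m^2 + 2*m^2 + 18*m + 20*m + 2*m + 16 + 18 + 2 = 4*m^2 + 40*m + 36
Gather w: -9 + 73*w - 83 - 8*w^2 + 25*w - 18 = -8*w^2 + 98*w - 110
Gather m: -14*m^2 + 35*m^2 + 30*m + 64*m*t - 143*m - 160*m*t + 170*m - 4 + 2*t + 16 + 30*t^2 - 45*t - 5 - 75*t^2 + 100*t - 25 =21*m^2 + m*(57 - 96*t) - 45*t^2 + 57*t - 18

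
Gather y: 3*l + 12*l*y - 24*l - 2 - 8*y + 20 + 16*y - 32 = -21*l + y*(12*l + 8) - 14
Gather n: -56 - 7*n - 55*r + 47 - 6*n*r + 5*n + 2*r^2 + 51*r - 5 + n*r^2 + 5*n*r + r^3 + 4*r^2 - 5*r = n*(r^2 - r - 2) + r^3 + 6*r^2 - 9*r - 14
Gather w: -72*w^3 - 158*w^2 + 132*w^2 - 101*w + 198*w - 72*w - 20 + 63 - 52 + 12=-72*w^3 - 26*w^2 + 25*w + 3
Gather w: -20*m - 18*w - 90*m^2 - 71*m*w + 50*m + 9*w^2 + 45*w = -90*m^2 + 30*m + 9*w^2 + w*(27 - 71*m)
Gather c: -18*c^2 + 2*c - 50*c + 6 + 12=-18*c^2 - 48*c + 18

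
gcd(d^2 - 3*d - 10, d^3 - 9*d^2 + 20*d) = d - 5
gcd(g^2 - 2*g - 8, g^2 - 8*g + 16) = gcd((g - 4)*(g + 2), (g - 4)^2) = g - 4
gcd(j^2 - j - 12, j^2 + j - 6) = j + 3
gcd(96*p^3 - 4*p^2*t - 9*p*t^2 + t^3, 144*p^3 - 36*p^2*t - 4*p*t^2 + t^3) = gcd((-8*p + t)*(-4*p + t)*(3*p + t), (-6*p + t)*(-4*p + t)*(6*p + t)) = 4*p - t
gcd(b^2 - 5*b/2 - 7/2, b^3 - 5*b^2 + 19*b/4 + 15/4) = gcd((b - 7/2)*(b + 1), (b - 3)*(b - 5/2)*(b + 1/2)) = 1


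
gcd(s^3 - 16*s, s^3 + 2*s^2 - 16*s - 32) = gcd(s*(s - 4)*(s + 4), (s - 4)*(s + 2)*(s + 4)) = s^2 - 16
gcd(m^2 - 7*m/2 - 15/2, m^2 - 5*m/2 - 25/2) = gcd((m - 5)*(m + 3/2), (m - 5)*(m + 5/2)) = m - 5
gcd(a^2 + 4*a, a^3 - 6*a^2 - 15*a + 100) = a + 4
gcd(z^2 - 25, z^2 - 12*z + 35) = z - 5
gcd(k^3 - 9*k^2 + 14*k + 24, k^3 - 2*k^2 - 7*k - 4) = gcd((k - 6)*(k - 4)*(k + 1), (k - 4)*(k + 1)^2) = k^2 - 3*k - 4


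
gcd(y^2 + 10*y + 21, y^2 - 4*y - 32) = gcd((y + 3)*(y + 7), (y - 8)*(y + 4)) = 1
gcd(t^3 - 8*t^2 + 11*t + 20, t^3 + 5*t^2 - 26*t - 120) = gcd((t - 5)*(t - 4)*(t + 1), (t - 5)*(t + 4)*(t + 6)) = t - 5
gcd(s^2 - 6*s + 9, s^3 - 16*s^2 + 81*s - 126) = s - 3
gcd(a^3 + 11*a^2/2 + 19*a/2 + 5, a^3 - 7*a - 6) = a^2 + 3*a + 2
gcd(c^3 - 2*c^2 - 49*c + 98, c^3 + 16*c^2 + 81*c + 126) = c + 7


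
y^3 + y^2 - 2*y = y*(y - 1)*(y + 2)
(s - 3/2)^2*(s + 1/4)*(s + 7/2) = s^4 + 3*s^3/4 - 65*s^2/8 + 93*s/16 + 63/32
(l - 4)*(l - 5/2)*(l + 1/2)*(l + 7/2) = l^4 - 5*l^3/2 - 57*l^2/4 + 229*l/8 + 35/2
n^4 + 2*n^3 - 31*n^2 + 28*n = n*(n - 4)*(n - 1)*(n + 7)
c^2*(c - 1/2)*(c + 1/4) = c^4 - c^3/4 - c^2/8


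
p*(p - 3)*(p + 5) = p^3 + 2*p^2 - 15*p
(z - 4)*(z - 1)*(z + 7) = z^3 + 2*z^2 - 31*z + 28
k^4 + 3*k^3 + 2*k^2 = k^2*(k + 1)*(k + 2)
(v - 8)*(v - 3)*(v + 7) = v^3 - 4*v^2 - 53*v + 168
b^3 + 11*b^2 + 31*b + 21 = (b + 1)*(b + 3)*(b + 7)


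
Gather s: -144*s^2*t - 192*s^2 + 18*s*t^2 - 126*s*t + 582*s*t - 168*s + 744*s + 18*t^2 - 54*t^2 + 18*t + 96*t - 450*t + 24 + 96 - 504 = s^2*(-144*t - 192) + s*(18*t^2 + 456*t + 576) - 36*t^2 - 336*t - 384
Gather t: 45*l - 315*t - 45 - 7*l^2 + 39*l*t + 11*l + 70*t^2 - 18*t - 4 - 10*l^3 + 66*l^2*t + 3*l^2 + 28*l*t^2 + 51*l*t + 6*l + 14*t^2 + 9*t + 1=-10*l^3 - 4*l^2 + 62*l + t^2*(28*l + 84) + t*(66*l^2 + 90*l - 324) - 48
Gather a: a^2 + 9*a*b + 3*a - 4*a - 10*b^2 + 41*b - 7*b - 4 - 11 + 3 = a^2 + a*(9*b - 1) - 10*b^2 + 34*b - 12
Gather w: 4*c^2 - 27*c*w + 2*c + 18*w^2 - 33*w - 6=4*c^2 + 2*c + 18*w^2 + w*(-27*c - 33) - 6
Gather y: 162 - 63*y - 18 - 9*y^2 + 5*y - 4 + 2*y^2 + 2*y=-7*y^2 - 56*y + 140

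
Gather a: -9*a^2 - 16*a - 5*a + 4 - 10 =-9*a^2 - 21*a - 6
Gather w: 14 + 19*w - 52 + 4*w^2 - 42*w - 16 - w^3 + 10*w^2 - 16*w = -w^3 + 14*w^2 - 39*w - 54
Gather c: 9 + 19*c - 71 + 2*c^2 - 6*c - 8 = 2*c^2 + 13*c - 70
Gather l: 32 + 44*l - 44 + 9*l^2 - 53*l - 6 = 9*l^2 - 9*l - 18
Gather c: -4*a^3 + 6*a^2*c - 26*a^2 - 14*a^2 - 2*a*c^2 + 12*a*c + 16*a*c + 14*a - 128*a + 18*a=-4*a^3 - 40*a^2 - 2*a*c^2 - 96*a + c*(6*a^2 + 28*a)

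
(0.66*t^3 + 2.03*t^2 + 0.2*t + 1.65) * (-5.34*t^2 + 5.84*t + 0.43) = -3.5244*t^5 - 6.9858*t^4 + 11.071*t^3 - 6.7701*t^2 + 9.722*t + 0.7095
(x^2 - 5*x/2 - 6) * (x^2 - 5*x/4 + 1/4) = x^4 - 15*x^3/4 - 21*x^2/8 + 55*x/8 - 3/2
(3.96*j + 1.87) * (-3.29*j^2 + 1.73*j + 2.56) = -13.0284*j^3 + 0.698499999999999*j^2 + 13.3727*j + 4.7872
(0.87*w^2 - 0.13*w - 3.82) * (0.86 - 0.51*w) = -0.4437*w^3 + 0.8145*w^2 + 1.8364*w - 3.2852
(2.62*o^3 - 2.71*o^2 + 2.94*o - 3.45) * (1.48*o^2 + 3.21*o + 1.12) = 3.8776*o^5 + 4.3994*o^4 - 1.4135*o^3 + 1.2962*o^2 - 7.7817*o - 3.864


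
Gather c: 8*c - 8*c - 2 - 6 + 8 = 0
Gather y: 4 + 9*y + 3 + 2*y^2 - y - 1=2*y^2 + 8*y + 6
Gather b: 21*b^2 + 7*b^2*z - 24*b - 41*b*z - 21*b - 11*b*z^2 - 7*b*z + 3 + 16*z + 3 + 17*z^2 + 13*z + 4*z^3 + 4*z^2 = b^2*(7*z + 21) + b*(-11*z^2 - 48*z - 45) + 4*z^3 + 21*z^2 + 29*z + 6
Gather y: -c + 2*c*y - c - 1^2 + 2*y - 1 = -2*c + y*(2*c + 2) - 2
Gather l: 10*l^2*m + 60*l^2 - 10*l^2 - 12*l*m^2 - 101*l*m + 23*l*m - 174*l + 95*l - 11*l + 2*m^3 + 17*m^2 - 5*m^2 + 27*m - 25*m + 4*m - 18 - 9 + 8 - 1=l^2*(10*m + 50) + l*(-12*m^2 - 78*m - 90) + 2*m^3 + 12*m^2 + 6*m - 20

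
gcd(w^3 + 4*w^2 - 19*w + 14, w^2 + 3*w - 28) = w + 7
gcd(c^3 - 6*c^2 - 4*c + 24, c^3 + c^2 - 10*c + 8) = c - 2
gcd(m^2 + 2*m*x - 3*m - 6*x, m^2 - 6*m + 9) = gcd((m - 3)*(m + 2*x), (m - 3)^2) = m - 3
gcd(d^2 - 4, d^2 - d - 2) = d - 2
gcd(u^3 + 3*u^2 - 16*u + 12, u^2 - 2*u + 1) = u - 1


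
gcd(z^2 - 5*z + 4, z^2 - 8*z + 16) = z - 4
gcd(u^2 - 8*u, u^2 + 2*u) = u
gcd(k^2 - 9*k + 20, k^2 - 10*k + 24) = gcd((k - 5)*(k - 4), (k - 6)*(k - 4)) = k - 4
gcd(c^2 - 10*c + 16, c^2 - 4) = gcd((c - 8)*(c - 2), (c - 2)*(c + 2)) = c - 2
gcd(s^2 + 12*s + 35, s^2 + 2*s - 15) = s + 5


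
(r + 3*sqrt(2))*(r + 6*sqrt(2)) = r^2 + 9*sqrt(2)*r + 36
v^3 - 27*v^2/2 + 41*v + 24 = (v - 8)*(v - 6)*(v + 1/2)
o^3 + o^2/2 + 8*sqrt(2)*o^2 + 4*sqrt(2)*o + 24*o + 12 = (o + 1/2)*(o + 2*sqrt(2))*(o + 6*sqrt(2))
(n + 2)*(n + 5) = n^2 + 7*n + 10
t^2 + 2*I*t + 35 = (t - 5*I)*(t + 7*I)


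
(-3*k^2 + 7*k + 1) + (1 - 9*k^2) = -12*k^2 + 7*k + 2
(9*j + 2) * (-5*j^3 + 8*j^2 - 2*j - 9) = -45*j^4 + 62*j^3 - 2*j^2 - 85*j - 18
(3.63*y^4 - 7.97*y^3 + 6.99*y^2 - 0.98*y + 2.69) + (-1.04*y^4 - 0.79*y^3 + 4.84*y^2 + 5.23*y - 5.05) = 2.59*y^4 - 8.76*y^3 + 11.83*y^2 + 4.25*y - 2.36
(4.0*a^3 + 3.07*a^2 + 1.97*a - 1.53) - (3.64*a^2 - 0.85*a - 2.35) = 4.0*a^3 - 0.57*a^2 + 2.82*a + 0.82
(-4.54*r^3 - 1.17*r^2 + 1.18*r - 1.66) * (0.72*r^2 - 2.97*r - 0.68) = -3.2688*r^5 + 12.6414*r^4 + 7.4117*r^3 - 3.9042*r^2 + 4.1278*r + 1.1288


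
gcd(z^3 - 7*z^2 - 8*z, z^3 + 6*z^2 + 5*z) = z^2 + z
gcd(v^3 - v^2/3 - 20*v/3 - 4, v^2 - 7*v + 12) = v - 3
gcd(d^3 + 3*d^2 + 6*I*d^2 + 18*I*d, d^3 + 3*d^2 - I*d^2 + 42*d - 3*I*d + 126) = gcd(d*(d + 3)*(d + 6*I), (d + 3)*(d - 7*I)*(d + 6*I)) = d^2 + d*(3 + 6*I) + 18*I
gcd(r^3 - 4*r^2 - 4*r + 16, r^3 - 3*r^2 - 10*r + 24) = r^2 - 6*r + 8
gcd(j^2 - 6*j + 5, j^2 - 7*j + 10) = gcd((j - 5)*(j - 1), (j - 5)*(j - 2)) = j - 5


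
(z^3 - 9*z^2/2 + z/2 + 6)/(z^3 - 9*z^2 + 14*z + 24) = (z - 3/2)/(z - 6)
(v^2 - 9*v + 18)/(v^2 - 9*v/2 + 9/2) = 2*(v - 6)/(2*v - 3)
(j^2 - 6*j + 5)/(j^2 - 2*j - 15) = (j - 1)/(j + 3)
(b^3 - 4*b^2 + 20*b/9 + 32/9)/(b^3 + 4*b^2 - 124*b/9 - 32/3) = (b - 2)/(b + 6)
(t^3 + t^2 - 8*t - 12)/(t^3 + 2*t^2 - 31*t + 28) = (t^3 + t^2 - 8*t - 12)/(t^3 + 2*t^2 - 31*t + 28)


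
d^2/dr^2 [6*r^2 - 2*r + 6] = 12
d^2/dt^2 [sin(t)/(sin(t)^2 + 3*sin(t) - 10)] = (-sin(t)^5 + 3*sin(t)^4 - 58*sin(t)^3 - 30*sin(t)^2 - 40*sin(t) + 60)/((sin(t) - 2)^3*(sin(t) + 5)^3)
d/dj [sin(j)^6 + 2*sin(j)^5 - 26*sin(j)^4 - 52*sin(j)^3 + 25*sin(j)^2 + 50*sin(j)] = 2*(3*sin(j)^5 + 5*sin(j)^4 - 52*sin(j)^3 - 78*sin(j)^2 + 25*sin(j) + 25)*cos(j)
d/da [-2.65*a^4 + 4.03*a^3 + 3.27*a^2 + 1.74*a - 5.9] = -10.6*a^3 + 12.09*a^2 + 6.54*a + 1.74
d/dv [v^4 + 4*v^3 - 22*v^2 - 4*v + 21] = 4*v^3 + 12*v^2 - 44*v - 4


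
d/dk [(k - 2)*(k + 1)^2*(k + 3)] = 4*k^3 + 9*k^2 - 6*k - 11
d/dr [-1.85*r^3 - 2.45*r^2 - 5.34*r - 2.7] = -5.55*r^2 - 4.9*r - 5.34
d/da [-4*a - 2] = -4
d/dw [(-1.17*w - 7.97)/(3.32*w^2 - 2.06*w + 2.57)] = (3.8844*w^2 + 52.9208*w - 19.4251)/(11.0224*w^4 - 13.6784*w^3 + 21.3084*w^2 - 10.5884*w + 6.6049)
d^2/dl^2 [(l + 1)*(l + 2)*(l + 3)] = 6*l + 12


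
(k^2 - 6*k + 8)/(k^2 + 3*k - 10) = (k - 4)/(k + 5)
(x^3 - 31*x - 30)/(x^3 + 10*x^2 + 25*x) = (x^2 - 5*x - 6)/(x*(x + 5))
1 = 1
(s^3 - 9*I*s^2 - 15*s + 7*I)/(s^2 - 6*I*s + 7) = (s^2 - 2*I*s - 1)/(s + I)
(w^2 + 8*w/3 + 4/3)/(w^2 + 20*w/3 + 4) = (w + 2)/(w + 6)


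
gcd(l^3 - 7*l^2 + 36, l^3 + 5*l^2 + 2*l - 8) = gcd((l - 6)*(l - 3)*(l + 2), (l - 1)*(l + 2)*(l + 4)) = l + 2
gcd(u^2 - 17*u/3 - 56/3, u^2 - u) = 1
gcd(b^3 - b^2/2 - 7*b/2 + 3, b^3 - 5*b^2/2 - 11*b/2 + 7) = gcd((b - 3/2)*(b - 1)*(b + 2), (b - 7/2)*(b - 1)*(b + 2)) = b^2 + b - 2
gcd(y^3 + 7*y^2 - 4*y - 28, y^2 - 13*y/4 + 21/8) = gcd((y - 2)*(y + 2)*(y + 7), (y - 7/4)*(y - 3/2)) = 1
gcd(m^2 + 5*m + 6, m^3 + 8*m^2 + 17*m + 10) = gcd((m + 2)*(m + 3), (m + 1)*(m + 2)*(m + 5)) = m + 2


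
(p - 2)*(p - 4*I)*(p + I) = p^3 - 2*p^2 - 3*I*p^2 + 4*p + 6*I*p - 8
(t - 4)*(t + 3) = t^2 - t - 12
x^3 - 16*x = x*(x - 4)*(x + 4)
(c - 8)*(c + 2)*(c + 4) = c^3 - 2*c^2 - 40*c - 64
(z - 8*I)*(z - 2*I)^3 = z^4 - 14*I*z^3 - 60*z^2 + 104*I*z + 64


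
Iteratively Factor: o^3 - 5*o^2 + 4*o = (o)*(o^2 - 5*o + 4) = o*(o - 4)*(o - 1)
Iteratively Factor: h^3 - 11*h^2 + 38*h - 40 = (h - 2)*(h^2 - 9*h + 20) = (h - 4)*(h - 2)*(h - 5)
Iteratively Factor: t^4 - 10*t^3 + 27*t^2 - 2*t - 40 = (t - 4)*(t^3 - 6*t^2 + 3*t + 10) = (t - 4)*(t - 2)*(t^2 - 4*t - 5) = (t - 5)*(t - 4)*(t - 2)*(t + 1)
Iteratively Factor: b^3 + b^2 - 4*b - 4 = (b - 2)*(b^2 + 3*b + 2) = (b - 2)*(b + 1)*(b + 2)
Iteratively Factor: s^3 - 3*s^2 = (s)*(s^2 - 3*s) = s^2*(s - 3)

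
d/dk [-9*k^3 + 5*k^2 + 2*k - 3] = -27*k^2 + 10*k + 2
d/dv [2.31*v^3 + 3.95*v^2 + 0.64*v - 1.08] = 6.93*v^2 + 7.9*v + 0.64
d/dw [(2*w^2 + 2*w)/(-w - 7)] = 2*(-w^2 - 14*w - 7)/(w^2 + 14*w + 49)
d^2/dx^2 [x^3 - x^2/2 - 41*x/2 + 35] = 6*x - 1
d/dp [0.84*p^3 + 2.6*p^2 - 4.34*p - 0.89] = 2.52*p^2 + 5.2*p - 4.34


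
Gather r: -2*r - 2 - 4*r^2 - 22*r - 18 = -4*r^2 - 24*r - 20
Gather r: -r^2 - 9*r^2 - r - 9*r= -10*r^2 - 10*r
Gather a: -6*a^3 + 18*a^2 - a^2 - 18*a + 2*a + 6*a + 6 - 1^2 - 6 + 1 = -6*a^3 + 17*a^2 - 10*a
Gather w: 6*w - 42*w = -36*w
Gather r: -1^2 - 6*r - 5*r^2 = -5*r^2 - 6*r - 1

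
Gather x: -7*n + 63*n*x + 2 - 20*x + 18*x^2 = -7*n + 18*x^2 + x*(63*n - 20) + 2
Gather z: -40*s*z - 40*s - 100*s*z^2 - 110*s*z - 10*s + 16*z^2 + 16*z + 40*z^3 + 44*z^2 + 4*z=-50*s + 40*z^3 + z^2*(60 - 100*s) + z*(20 - 150*s)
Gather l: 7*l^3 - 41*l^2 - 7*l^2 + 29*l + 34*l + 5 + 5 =7*l^3 - 48*l^2 + 63*l + 10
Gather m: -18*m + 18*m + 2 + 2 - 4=0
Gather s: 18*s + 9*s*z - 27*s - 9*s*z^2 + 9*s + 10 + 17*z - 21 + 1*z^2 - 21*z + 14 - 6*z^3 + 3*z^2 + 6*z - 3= s*(-9*z^2 + 9*z) - 6*z^3 + 4*z^2 + 2*z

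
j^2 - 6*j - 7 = (j - 7)*(j + 1)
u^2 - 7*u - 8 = (u - 8)*(u + 1)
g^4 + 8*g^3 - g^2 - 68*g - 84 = (g - 3)*(g + 2)^2*(g + 7)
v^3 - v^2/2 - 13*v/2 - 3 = (v - 3)*(v + 1/2)*(v + 2)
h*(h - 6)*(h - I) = h^3 - 6*h^2 - I*h^2 + 6*I*h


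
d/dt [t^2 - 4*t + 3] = 2*t - 4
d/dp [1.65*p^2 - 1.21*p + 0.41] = 3.3*p - 1.21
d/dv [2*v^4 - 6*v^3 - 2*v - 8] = 8*v^3 - 18*v^2 - 2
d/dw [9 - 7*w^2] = -14*w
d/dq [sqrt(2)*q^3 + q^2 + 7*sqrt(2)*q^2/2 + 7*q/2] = 3*sqrt(2)*q^2 + 2*q + 7*sqrt(2)*q + 7/2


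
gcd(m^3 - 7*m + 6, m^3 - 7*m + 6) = m^3 - 7*m + 6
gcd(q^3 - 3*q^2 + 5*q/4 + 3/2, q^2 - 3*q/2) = q - 3/2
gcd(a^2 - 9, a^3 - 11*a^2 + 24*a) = a - 3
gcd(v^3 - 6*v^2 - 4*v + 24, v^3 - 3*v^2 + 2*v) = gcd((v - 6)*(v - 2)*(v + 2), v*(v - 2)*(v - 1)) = v - 2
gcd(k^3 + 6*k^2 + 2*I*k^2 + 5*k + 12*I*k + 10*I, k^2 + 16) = 1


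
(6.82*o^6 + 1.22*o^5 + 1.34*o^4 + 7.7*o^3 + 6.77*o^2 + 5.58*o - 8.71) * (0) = 0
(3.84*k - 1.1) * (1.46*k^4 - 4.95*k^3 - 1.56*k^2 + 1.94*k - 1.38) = 5.6064*k^5 - 20.614*k^4 - 0.5454*k^3 + 9.1656*k^2 - 7.4332*k + 1.518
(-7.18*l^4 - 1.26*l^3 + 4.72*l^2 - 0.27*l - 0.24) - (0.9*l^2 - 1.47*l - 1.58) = -7.18*l^4 - 1.26*l^3 + 3.82*l^2 + 1.2*l + 1.34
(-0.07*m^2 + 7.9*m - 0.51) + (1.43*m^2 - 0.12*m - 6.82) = 1.36*m^2 + 7.78*m - 7.33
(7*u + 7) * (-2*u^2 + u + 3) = -14*u^3 - 7*u^2 + 28*u + 21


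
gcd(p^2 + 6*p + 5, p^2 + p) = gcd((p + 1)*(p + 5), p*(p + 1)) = p + 1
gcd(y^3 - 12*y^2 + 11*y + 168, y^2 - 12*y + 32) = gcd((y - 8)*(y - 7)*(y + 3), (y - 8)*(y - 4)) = y - 8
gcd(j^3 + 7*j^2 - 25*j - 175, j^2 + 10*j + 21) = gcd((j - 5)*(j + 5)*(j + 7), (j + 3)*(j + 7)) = j + 7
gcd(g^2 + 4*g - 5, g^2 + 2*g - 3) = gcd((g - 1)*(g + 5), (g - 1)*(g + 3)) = g - 1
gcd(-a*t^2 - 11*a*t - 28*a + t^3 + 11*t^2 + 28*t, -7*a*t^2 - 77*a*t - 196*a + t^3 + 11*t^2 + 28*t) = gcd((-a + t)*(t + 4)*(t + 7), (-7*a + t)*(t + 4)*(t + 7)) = t^2 + 11*t + 28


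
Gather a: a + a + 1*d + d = 2*a + 2*d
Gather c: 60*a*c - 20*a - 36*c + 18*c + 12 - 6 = -20*a + c*(60*a - 18) + 6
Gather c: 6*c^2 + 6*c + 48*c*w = 6*c^2 + c*(48*w + 6)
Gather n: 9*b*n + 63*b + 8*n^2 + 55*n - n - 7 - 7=63*b + 8*n^2 + n*(9*b + 54) - 14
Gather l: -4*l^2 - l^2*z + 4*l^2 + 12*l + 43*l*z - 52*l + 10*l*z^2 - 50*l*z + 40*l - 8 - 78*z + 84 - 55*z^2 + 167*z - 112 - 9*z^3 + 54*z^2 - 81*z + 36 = -l^2*z + l*(10*z^2 - 7*z) - 9*z^3 - z^2 + 8*z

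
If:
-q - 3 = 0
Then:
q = -3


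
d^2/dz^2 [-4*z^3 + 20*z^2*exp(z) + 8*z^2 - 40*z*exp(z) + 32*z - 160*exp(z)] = 20*z^2*exp(z) + 40*z*exp(z) - 24*z - 200*exp(z) + 16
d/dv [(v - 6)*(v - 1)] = 2*v - 7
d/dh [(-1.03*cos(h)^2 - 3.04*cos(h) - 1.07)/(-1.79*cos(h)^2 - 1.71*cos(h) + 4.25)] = (3.6803*cos(h)^2 + 12.5856*cos(h) + 14.7497)*sin(h)/(3.2041*cos(h)^4 + 6.1218*cos(h)^3 - 12.2909*cos(h)^2 - 14.535*cos(h) + 18.0625)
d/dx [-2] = 0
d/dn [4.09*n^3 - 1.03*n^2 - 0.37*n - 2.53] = 12.27*n^2 - 2.06*n - 0.37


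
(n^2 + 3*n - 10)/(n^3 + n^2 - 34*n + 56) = (n + 5)/(n^2 + 3*n - 28)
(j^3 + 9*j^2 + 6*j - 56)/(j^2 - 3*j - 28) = (j^2 + 5*j - 14)/(j - 7)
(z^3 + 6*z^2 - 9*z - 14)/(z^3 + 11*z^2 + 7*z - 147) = (z^2 - z - 2)/(z^2 + 4*z - 21)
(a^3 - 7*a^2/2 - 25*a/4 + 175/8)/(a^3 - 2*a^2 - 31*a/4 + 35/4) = (a - 5/2)/(a - 1)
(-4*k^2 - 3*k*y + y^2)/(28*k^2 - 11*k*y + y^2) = (k + y)/(-7*k + y)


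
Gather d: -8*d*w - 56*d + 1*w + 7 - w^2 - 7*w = d*(-8*w - 56) - w^2 - 6*w + 7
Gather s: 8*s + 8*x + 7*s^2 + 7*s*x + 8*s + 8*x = 7*s^2 + s*(7*x + 16) + 16*x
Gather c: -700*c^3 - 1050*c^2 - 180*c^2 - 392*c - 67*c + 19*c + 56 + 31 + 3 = -700*c^3 - 1230*c^2 - 440*c + 90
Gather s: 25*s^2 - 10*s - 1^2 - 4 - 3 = 25*s^2 - 10*s - 8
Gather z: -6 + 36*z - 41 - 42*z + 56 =9 - 6*z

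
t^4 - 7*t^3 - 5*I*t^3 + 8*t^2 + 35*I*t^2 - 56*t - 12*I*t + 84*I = (t - 7)*(t - 6*I)*(t - I)*(t + 2*I)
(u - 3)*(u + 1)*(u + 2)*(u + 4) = u^4 + 4*u^3 - 7*u^2 - 34*u - 24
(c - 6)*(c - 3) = c^2 - 9*c + 18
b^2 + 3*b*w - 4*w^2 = (b - w)*(b + 4*w)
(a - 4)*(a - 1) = a^2 - 5*a + 4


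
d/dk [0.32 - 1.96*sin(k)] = -1.96*cos(k)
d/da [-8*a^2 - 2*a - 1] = -16*a - 2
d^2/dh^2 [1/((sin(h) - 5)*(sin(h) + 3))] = (-4*sin(h)^4 + 6*sin(h)^3 - 58*sin(h)^2 + 18*sin(h) + 38)/((sin(h) - 5)^3*(sin(h) + 3)^3)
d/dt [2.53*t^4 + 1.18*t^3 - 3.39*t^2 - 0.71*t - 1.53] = 10.12*t^3 + 3.54*t^2 - 6.78*t - 0.71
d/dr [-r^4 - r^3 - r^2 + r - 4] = -4*r^3 - 3*r^2 - 2*r + 1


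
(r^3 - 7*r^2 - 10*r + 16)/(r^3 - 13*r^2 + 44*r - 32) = (r + 2)/(r - 4)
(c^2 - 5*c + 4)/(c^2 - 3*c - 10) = (-c^2 + 5*c - 4)/(-c^2 + 3*c + 10)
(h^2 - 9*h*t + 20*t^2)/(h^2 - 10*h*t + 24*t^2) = (-h + 5*t)/(-h + 6*t)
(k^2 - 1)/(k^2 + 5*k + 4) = (k - 1)/(k + 4)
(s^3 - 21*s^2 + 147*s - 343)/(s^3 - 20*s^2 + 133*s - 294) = (s - 7)/(s - 6)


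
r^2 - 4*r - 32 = (r - 8)*(r + 4)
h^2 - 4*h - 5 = (h - 5)*(h + 1)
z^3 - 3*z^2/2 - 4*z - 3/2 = (z - 3)*(z + 1/2)*(z + 1)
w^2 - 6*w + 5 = (w - 5)*(w - 1)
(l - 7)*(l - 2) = l^2 - 9*l + 14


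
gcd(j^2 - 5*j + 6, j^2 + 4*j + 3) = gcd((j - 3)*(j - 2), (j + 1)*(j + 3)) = 1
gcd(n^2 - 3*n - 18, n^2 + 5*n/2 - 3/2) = n + 3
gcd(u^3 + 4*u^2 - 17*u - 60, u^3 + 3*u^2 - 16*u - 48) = u^2 - u - 12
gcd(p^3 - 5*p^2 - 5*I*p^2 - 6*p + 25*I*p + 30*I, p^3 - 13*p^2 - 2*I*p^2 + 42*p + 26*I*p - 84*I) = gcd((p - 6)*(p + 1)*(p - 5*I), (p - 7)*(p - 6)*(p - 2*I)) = p - 6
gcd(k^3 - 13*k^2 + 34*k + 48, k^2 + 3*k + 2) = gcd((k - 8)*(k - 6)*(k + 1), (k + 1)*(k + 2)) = k + 1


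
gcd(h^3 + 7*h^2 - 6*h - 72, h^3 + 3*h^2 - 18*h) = h^2 + 3*h - 18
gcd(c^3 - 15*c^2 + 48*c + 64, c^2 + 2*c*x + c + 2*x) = c + 1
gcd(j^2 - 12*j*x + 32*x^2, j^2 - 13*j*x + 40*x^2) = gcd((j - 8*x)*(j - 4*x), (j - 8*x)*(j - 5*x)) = -j + 8*x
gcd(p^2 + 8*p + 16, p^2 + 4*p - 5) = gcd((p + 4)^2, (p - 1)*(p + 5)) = 1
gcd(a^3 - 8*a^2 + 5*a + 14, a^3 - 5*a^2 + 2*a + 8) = a^2 - a - 2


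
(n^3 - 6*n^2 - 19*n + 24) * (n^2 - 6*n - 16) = n^5 - 12*n^4 + n^3 + 234*n^2 + 160*n - 384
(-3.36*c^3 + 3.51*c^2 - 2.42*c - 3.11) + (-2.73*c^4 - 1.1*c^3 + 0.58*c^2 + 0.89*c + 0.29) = -2.73*c^4 - 4.46*c^3 + 4.09*c^2 - 1.53*c - 2.82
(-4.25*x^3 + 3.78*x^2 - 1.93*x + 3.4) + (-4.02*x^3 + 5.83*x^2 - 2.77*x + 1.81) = -8.27*x^3 + 9.61*x^2 - 4.7*x + 5.21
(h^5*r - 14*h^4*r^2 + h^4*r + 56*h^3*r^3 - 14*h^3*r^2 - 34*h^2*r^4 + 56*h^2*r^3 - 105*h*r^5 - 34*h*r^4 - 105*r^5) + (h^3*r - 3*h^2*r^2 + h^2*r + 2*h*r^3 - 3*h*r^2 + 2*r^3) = h^5*r - 14*h^4*r^2 + h^4*r + 56*h^3*r^3 - 14*h^3*r^2 + h^3*r - 34*h^2*r^4 + 56*h^2*r^3 - 3*h^2*r^2 + h^2*r - 105*h*r^5 - 34*h*r^4 + 2*h*r^3 - 3*h*r^2 - 105*r^5 + 2*r^3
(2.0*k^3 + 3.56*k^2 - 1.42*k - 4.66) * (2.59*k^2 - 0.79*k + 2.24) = 5.18*k^5 + 7.6404*k^4 - 2.0102*k^3 - 2.9732*k^2 + 0.5006*k - 10.4384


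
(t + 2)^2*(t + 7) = t^3 + 11*t^2 + 32*t + 28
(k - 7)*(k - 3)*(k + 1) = k^3 - 9*k^2 + 11*k + 21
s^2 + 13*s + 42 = (s + 6)*(s + 7)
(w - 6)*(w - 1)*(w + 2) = w^3 - 5*w^2 - 8*w + 12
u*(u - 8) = u^2 - 8*u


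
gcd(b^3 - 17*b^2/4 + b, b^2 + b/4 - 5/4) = 1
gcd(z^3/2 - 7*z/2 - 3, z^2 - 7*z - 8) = z + 1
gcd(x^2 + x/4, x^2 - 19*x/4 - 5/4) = x + 1/4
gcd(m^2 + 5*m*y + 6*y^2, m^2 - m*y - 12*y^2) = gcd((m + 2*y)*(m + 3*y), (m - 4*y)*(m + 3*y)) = m + 3*y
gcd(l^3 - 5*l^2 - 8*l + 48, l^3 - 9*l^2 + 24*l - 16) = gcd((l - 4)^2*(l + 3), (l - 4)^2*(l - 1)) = l^2 - 8*l + 16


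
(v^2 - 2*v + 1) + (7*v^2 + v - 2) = 8*v^2 - v - 1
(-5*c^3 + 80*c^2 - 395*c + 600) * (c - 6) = -5*c^4 + 110*c^3 - 875*c^2 + 2970*c - 3600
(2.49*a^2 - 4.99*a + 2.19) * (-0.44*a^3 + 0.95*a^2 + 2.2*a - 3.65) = -1.0956*a^5 + 4.5611*a^4 - 0.2261*a^3 - 17.986*a^2 + 23.0315*a - 7.9935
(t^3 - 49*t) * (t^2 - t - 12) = t^5 - t^4 - 61*t^3 + 49*t^2 + 588*t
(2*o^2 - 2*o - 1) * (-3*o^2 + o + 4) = -6*o^4 + 8*o^3 + 9*o^2 - 9*o - 4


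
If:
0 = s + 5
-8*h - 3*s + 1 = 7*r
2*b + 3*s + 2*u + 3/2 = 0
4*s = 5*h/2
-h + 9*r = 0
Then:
No Solution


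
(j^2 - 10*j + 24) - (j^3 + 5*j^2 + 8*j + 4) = -j^3 - 4*j^2 - 18*j + 20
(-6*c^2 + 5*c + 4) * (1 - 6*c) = 36*c^3 - 36*c^2 - 19*c + 4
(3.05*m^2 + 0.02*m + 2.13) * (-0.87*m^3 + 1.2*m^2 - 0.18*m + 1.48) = -2.6535*m^5 + 3.6426*m^4 - 2.3781*m^3 + 7.0664*m^2 - 0.3538*m + 3.1524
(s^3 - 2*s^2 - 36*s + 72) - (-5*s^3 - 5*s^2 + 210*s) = 6*s^3 + 3*s^2 - 246*s + 72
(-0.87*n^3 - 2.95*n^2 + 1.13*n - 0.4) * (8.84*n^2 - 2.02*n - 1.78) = -7.6908*n^5 - 24.3206*n^4 + 17.4968*n^3 - 0.5676*n^2 - 1.2034*n + 0.712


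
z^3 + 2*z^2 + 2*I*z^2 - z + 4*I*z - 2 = (z + 2)*(z + I)^2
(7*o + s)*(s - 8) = 7*o*s - 56*o + s^2 - 8*s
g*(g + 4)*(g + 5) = g^3 + 9*g^2 + 20*g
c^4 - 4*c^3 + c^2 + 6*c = c*(c - 3)*(c - 2)*(c + 1)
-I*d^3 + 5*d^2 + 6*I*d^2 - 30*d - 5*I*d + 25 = (d - 5)*(d + 5*I)*(-I*d + I)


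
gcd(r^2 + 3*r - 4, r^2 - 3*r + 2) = r - 1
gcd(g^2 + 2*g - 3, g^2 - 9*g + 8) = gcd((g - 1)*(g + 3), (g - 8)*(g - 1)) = g - 1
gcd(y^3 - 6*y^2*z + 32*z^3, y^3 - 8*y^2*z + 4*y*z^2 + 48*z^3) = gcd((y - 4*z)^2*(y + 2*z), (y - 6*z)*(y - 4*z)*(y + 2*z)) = y^2 - 2*y*z - 8*z^2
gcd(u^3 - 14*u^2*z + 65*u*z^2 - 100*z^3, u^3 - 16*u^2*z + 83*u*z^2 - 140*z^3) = u^2 - 9*u*z + 20*z^2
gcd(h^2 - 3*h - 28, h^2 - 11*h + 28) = h - 7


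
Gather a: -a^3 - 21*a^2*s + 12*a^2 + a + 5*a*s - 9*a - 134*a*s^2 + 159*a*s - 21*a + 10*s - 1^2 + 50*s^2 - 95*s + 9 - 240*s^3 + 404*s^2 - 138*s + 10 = -a^3 + a^2*(12 - 21*s) + a*(-134*s^2 + 164*s - 29) - 240*s^3 + 454*s^2 - 223*s + 18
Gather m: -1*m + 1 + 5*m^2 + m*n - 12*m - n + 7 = 5*m^2 + m*(n - 13) - n + 8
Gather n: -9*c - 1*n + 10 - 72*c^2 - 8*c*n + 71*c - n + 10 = -72*c^2 + 62*c + n*(-8*c - 2) + 20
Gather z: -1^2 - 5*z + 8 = 7 - 5*z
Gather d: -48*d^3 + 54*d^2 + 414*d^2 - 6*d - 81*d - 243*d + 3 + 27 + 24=-48*d^3 + 468*d^2 - 330*d + 54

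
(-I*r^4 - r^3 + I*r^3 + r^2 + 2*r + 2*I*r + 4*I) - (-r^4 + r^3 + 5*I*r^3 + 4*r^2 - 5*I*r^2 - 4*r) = r^4 - I*r^4 - 2*r^3 - 4*I*r^3 - 3*r^2 + 5*I*r^2 + 6*r + 2*I*r + 4*I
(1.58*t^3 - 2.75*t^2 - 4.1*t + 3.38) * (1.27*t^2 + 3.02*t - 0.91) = 2.0066*t^5 + 1.2791*t^4 - 14.9498*t^3 - 5.5869*t^2 + 13.9386*t - 3.0758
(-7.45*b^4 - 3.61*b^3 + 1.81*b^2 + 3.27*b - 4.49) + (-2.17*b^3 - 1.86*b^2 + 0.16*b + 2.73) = -7.45*b^4 - 5.78*b^3 - 0.05*b^2 + 3.43*b - 1.76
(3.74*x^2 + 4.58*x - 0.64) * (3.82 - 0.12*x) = -0.4488*x^3 + 13.7372*x^2 + 17.5724*x - 2.4448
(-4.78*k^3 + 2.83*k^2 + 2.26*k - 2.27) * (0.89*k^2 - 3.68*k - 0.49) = -4.2542*k^5 + 20.1091*k^4 - 6.0608*k^3 - 11.7238*k^2 + 7.2462*k + 1.1123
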